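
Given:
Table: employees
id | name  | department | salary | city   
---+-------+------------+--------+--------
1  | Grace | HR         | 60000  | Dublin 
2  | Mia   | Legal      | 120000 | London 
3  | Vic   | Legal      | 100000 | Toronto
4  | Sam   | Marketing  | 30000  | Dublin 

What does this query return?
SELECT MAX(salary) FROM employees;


Salaries: 60000, 120000, 100000, 30000
MAX = 120000

120000


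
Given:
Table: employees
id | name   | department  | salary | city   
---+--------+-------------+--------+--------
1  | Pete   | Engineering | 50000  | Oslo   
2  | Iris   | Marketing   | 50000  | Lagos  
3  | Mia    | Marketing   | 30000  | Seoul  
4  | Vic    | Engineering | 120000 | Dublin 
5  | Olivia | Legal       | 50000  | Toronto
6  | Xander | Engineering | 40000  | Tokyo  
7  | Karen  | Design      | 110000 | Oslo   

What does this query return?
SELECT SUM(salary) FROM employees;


SUM(salary) = 50000 + 50000 + 30000 + 120000 + 50000 + 40000 + 110000 = 450000

450000


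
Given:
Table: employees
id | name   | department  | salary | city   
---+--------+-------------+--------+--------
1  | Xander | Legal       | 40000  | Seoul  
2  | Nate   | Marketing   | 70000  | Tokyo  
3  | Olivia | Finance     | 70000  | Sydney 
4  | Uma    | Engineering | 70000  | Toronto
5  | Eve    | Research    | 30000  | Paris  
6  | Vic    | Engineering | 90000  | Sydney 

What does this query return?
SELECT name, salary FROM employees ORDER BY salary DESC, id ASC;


Sorting by salary DESC, then id ASC for ties

6 rows:
Vic, 90000
Nate, 70000
Olivia, 70000
Uma, 70000
Xander, 40000
Eve, 30000


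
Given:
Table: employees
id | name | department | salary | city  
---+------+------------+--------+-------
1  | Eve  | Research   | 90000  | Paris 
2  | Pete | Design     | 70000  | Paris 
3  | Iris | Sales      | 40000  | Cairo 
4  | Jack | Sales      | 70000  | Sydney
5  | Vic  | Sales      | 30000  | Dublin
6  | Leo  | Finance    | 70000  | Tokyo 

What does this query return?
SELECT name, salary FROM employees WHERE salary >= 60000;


Filtering: salary >= 60000
Matching: 4 rows

4 rows:
Eve, 90000
Pete, 70000
Jack, 70000
Leo, 70000


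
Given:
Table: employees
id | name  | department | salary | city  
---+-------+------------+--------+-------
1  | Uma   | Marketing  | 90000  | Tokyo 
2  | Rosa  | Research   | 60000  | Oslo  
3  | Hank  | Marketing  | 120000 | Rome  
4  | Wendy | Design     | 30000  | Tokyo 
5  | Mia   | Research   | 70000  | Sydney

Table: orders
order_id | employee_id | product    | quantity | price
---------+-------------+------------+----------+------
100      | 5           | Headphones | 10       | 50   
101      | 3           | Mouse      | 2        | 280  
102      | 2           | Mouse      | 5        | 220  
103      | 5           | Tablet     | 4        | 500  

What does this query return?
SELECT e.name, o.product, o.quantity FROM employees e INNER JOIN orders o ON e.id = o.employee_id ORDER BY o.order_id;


Joining employees.id = orders.employee_id:
  employee Mia (id=5) -> order Headphones
  employee Hank (id=3) -> order Mouse
  employee Rosa (id=2) -> order Mouse
  employee Mia (id=5) -> order Tablet


4 rows:
Mia, Headphones, 10
Hank, Mouse, 2
Rosa, Mouse, 5
Mia, Tablet, 4


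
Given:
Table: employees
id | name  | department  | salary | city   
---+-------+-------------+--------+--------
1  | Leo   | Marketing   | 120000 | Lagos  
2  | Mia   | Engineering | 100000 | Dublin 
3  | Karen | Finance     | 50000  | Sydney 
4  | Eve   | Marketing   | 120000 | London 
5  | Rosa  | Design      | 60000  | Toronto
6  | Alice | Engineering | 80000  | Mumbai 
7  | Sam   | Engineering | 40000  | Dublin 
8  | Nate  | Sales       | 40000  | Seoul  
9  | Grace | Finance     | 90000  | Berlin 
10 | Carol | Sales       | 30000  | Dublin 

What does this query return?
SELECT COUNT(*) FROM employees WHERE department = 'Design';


Counting rows where department = 'Design'
  Rosa -> MATCH


1


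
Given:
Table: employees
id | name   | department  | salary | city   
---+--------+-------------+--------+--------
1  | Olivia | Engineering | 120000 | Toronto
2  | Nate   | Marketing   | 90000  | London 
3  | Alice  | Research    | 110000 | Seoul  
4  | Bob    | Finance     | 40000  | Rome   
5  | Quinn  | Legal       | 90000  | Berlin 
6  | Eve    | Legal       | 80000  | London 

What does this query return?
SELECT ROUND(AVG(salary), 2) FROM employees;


SUM(salary) = 530000
COUNT = 6
ROUND(AVG, 2) = ROUND(530000 / 6, 2) = 88333.33

88333.33


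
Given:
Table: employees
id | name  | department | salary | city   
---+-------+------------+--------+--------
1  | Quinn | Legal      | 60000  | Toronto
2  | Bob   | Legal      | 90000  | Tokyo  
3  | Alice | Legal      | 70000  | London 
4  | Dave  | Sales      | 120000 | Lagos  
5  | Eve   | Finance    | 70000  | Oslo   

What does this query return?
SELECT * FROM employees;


SELECT * returns all 5 rows with all columns

5 rows:
1, Quinn, Legal, 60000, Toronto
2, Bob, Legal, 90000, Tokyo
3, Alice, Legal, 70000, London
4, Dave, Sales, 120000, Lagos
5, Eve, Finance, 70000, Oslo


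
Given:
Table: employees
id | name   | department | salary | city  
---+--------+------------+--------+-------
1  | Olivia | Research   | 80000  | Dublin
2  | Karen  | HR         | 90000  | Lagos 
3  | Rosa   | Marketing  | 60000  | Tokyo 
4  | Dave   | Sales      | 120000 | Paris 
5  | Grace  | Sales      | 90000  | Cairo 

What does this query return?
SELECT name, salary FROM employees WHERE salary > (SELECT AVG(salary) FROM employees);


Subquery: AVG(salary) = 88000.0
Filtering: salary > 88000.0
  Karen (90000) -> MATCH
  Dave (120000) -> MATCH
  Grace (90000) -> MATCH


3 rows:
Karen, 90000
Dave, 120000
Grace, 90000


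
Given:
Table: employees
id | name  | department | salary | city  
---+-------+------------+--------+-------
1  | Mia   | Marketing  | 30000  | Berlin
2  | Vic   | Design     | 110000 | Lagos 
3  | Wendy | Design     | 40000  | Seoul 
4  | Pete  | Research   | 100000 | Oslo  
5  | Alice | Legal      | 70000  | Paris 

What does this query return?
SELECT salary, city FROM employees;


Projecting columns: salary, city

5 rows:
30000, Berlin
110000, Lagos
40000, Seoul
100000, Oslo
70000, Paris


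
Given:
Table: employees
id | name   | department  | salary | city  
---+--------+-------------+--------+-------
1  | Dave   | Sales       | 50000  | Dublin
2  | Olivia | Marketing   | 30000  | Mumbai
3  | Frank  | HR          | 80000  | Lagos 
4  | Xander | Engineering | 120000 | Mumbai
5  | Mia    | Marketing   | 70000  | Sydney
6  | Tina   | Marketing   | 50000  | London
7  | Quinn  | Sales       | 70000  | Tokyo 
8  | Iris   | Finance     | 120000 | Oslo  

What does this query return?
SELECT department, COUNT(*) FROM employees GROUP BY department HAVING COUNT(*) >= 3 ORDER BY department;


Groups with count >= 3:
  Marketing: 3 -> PASS
  Engineering: 1 -> filtered out
  Finance: 1 -> filtered out
  HR: 1 -> filtered out
  Sales: 2 -> filtered out


1 groups:
Marketing, 3


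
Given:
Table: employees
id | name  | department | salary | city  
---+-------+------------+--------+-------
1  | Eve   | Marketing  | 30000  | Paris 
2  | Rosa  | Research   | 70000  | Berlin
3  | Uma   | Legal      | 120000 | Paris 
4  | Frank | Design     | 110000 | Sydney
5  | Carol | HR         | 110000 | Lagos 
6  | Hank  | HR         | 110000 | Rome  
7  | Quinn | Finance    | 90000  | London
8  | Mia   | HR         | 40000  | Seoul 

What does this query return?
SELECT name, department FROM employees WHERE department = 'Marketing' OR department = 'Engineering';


Filtering: department = 'Marketing' OR 'Engineering'
Matching: 1 rows

1 rows:
Eve, Marketing


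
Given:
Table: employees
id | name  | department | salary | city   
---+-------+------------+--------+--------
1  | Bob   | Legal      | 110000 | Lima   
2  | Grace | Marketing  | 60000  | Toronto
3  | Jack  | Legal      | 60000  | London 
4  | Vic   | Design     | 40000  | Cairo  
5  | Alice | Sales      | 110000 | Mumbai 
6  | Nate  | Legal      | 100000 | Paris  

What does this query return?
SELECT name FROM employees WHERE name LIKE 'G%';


LIKE 'G%' matches names starting with 'G'
Matching: 1

1 rows:
Grace


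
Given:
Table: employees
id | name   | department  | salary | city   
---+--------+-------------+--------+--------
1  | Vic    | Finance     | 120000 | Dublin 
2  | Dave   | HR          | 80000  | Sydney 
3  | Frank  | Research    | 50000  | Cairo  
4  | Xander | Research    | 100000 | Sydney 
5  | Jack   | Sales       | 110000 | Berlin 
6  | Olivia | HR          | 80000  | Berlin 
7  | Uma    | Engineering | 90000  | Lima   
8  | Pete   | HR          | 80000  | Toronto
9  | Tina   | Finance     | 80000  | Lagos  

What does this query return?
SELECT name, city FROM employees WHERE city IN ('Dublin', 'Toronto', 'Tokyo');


Filtering: city IN ('Dublin', 'Toronto', 'Tokyo')
Matching: 2 rows

2 rows:
Vic, Dublin
Pete, Toronto


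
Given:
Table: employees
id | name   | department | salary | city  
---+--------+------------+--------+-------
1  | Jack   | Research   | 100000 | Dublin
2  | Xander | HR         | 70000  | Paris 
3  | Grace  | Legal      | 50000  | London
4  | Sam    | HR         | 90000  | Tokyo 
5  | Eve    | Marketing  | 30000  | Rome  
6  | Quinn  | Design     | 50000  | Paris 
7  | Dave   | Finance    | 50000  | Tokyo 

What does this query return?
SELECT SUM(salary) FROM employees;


SUM(salary) = 100000 + 70000 + 50000 + 90000 + 30000 + 50000 + 50000 = 440000

440000


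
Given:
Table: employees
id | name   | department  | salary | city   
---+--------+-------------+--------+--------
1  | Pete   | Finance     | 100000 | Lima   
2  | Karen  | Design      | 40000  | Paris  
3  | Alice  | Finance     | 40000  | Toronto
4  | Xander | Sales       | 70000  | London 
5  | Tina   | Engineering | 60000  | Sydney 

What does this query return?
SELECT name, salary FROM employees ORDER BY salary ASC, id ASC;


Sorting by salary ASC, then id ASC for ties

5 rows:
Karen, 40000
Alice, 40000
Tina, 60000
Xander, 70000
Pete, 100000


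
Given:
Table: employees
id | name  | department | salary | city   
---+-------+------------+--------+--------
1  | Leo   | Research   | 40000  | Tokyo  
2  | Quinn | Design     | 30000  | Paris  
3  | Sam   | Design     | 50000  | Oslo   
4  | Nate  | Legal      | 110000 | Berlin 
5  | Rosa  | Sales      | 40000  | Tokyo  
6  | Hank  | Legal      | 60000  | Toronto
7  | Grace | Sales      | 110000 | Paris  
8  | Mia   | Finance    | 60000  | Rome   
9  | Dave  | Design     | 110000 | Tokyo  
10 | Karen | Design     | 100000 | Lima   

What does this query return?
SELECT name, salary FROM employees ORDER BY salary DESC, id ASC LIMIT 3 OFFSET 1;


Sort by salary DESC (id ASC tiebreak), then skip 1 and take 3
Rows 2 through 4

3 rows:
Grace, 110000
Dave, 110000
Karen, 100000


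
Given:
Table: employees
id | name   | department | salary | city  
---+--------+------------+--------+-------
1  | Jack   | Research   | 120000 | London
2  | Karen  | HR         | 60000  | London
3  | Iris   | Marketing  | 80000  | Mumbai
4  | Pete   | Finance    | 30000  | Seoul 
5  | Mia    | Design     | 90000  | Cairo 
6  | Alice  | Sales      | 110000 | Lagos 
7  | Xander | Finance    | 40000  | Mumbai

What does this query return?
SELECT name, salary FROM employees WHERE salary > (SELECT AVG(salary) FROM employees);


Subquery: AVG(salary) = 75714.29
Filtering: salary > 75714.29
  Jack (120000) -> MATCH
  Iris (80000) -> MATCH
  Mia (90000) -> MATCH
  Alice (110000) -> MATCH


4 rows:
Jack, 120000
Iris, 80000
Mia, 90000
Alice, 110000


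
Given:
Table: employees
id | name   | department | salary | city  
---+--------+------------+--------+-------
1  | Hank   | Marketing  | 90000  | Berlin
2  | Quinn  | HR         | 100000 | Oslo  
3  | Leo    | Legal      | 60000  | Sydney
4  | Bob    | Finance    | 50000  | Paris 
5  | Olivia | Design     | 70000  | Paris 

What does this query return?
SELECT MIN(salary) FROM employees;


Salaries: 90000, 100000, 60000, 50000, 70000
MIN = 50000

50000


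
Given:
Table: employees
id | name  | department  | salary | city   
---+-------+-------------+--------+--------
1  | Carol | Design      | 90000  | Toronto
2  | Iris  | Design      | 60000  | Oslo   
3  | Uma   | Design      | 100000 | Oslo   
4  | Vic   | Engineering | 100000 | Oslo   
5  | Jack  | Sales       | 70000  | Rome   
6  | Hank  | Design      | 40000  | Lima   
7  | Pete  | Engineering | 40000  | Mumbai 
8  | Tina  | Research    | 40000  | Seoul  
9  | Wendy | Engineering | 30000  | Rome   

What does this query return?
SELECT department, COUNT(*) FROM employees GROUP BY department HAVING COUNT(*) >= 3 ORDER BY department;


Groups with count >= 3:
  Design: 4 -> PASS
  Engineering: 3 -> PASS
  Research: 1 -> filtered out
  Sales: 1 -> filtered out


2 groups:
Design, 4
Engineering, 3


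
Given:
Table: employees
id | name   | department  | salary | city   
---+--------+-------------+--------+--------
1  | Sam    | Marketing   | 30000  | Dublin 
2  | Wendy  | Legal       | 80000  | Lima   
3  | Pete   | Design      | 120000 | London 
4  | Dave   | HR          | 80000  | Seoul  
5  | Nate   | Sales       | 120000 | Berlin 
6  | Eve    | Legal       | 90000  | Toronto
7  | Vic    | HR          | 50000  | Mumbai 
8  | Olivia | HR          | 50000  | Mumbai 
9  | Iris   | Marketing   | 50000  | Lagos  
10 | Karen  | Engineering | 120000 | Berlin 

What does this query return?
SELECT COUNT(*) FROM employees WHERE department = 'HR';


Counting rows where department = 'HR'
  Dave -> MATCH
  Vic -> MATCH
  Olivia -> MATCH


3


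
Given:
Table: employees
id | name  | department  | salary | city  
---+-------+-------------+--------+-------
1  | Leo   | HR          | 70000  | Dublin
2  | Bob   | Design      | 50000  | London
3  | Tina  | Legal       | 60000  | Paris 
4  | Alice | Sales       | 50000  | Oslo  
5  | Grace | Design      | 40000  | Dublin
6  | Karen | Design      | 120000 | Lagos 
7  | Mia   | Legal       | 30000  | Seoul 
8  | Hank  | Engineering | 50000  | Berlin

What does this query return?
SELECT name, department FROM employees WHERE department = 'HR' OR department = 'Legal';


Filtering: department = 'HR' OR 'Legal'
Matching: 3 rows

3 rows:
Leo, HR
Tina, Legal
Mia, Legal


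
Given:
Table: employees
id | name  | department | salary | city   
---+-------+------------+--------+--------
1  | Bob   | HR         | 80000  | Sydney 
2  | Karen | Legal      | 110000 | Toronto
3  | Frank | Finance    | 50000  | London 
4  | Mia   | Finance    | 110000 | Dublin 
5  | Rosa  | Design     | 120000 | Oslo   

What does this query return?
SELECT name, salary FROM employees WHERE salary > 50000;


Filtering: salary > 50000
Matching: 4 rows

4 rows:
Bob, 80000
Karen, 110000
Mia, 110000
Rosa, 120000


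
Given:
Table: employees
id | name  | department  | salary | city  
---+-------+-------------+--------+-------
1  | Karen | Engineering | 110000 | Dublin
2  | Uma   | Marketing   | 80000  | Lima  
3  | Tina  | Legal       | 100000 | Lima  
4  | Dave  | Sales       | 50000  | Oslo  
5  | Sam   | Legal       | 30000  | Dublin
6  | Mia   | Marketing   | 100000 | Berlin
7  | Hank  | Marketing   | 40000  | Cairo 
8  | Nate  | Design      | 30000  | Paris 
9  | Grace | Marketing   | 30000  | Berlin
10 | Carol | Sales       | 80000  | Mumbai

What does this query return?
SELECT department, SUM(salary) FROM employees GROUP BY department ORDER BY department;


Summing salary within each department:
  Design: 30000 = 30000
  Engineering: 110000 = 110000
  Legal: 100000 + 30000 = 130000
  Marketing: 80000 + 100000 + 40000 + 30000 = 250000
  Sales: 50000 + 80000 = 130000


5 groups:
Design, 30000
Engineering, 110000
Legal, 130000
Marketing, 250000
Sales, 130000


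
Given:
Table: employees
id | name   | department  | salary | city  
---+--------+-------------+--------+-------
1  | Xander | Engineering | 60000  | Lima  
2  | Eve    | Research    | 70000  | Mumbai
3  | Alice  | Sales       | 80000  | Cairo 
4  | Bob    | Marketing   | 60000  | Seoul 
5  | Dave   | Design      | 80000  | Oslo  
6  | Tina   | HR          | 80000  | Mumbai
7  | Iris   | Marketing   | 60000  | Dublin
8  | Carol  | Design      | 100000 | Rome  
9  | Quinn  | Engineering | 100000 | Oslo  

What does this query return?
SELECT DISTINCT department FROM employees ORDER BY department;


All 'department' values (row order): Engineering, Research, Sales, Marketing, Design, HR, Marketing, Design, Engineering
Removing duplicates leaves 6 unique value(s).

6 values:
Design
Engineering
HR
Marketing
Research
Sales


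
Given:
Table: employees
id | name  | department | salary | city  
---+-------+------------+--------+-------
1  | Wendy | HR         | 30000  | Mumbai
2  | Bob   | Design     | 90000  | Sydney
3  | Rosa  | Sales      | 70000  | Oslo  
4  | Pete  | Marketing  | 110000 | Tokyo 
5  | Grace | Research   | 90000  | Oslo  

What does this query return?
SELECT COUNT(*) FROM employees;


COUNT(*) counts all rows

5


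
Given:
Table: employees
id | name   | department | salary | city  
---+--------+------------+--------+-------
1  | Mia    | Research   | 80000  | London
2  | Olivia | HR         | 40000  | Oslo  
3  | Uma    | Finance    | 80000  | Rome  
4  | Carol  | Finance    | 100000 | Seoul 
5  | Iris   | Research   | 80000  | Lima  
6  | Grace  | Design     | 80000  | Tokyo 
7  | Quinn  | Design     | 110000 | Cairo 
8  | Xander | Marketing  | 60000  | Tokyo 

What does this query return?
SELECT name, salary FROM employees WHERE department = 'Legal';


Filtering: department = 'Legal'
Matching rows: 0

Empty result set (0 rows)


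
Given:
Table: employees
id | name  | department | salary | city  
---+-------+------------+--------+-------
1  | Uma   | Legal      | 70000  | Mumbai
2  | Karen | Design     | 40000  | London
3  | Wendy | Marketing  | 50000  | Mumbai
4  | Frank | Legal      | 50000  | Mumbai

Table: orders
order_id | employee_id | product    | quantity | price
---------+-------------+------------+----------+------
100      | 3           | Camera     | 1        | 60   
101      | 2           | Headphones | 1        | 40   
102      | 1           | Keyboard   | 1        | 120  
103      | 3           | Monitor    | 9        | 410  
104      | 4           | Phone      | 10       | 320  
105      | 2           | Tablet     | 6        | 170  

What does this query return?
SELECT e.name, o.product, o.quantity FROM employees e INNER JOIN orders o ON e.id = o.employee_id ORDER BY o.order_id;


Joining employees.id = orders.employee_id:
  employee Wendy (id=3) -> order Camera
  employee Karen (id=2) -> order Headphones
  employee Uma (id=1) -> order Keyboard
  employee Wendy (id=3) -> order Monitor
  employee Frank (id=4) -> order Phone
  employee Karen (id=2) -> order Tablet


6 rows:
Wendy, Camera, 1
Karen, Headphones, 1
Uma, Keyboard, 1
Wendy, Monitor, 9
Frank, Phone, 10
Karen, Tablet, 6


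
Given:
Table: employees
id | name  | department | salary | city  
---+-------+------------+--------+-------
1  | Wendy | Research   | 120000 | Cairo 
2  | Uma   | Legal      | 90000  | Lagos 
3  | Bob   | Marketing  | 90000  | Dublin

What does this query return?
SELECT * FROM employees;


SELECT * returns all 3 rows with all columns

3 rows:
1, Wendy, Research, 120000, Cairo
2, Uma, Legal, 90000, Lagos
3, Bob, Marketing, 90000, Dublin


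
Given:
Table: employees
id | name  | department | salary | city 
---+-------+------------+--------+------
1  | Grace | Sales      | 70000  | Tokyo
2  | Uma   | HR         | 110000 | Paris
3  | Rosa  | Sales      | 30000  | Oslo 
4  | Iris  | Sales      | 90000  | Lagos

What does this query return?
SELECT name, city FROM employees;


Projecting columns: name, city

4 rows:
Grace, Tokyo
Uma, Paris
Rosa, Oslo
Iris, Lagos


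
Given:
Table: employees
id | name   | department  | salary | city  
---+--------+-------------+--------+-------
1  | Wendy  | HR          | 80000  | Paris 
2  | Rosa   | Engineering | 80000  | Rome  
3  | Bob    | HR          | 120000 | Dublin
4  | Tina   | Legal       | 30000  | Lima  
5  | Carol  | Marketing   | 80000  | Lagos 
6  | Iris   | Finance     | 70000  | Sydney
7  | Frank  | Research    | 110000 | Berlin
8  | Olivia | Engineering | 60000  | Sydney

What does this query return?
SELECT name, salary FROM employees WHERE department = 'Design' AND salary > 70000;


Filtering: department = 'Design' AND salary > 70000
Matching: 0 rows

Empty result set (0 rows)


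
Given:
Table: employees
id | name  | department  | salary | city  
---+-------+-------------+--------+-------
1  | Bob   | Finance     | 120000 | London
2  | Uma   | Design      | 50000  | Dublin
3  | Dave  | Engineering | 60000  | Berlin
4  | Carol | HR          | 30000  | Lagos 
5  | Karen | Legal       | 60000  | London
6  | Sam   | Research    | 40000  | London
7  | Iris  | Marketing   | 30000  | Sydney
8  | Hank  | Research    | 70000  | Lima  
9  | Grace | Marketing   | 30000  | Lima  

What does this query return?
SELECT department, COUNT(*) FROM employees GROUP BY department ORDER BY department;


Assigning each row to its department group:
  Bob -> Finance
  Uma -> Design
  Dave -> Engineering
  Carol -> HR
  Karen -> Legal
  Sam -> Research
  Iris -> Marketing
  Hank -> Research
  Grace -> Marketing


7 groups:
Design, 1
Engineering, 1
Finance, 1
HR, 1
Legal, 1
Marketing, 2
Research, 2


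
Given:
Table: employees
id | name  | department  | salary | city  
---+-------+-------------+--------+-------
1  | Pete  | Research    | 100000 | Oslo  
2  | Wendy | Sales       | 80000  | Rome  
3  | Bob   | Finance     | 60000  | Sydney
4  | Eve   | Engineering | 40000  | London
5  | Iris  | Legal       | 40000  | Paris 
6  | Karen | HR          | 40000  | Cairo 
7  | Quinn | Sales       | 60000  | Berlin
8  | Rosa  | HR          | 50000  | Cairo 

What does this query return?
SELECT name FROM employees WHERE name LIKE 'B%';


LIKE 'B%' matches names starting with 'B'
Matching: 1

1 rows:
Bob


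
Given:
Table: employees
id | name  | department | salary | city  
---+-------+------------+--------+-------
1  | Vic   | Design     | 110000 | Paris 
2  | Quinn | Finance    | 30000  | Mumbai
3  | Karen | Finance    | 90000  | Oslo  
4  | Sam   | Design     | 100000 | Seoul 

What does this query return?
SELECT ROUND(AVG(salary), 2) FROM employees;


SUM(salary) = 330000
COUNT = 4
ROUND(AVG, 2) = ROUND(330000 / 4, 2) = 82500.0

82500.0


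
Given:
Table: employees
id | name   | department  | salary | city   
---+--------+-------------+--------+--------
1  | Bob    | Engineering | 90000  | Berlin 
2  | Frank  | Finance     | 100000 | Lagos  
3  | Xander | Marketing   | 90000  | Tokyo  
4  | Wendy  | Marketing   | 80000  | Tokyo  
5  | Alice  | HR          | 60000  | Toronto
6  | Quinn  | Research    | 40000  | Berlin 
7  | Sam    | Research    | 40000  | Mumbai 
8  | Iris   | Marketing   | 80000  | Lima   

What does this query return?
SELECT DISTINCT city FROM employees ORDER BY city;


All 'city' values (row order): Berlin, Lagos, Tokyo, Tokyo, Toronto, Berlin, Mumbai, Lima
Removing duplicates leaves 6 unique value(s).

6 values:
Berlin
Lagos
Lima
Mumbai
Tokyo
Toronto


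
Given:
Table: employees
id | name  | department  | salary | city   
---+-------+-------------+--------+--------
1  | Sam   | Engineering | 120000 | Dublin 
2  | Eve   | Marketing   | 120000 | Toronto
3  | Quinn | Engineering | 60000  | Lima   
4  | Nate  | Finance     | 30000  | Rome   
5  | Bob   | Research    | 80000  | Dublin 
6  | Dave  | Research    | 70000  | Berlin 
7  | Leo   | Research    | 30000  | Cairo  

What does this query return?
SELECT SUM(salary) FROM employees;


SUM(salary) = 120000 + 120000 + 60000 + 30000 + 80000 + 70000 + 30000 = 510000

510000


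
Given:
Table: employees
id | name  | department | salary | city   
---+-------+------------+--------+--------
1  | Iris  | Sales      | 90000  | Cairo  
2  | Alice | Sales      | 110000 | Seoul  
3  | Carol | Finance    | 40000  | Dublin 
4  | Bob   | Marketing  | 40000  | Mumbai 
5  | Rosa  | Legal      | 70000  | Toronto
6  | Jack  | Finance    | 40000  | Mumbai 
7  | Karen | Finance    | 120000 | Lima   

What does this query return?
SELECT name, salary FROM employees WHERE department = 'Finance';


Filtering: department = 'Finance'
Matching rows: 3

3 rows:
Carol, 40000
Jack, 40000
Karen, 120000


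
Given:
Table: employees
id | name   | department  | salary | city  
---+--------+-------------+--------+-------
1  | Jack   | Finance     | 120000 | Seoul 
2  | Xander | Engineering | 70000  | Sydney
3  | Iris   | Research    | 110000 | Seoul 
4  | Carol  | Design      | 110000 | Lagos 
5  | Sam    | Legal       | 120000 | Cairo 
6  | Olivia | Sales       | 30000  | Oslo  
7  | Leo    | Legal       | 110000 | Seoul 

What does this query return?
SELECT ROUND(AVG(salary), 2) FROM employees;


SUM(salary) = 670000
COUNT = 7
ROUND(AVG, 2) = ROUND(670000 / 7, 2) = 95714.29

95714.29


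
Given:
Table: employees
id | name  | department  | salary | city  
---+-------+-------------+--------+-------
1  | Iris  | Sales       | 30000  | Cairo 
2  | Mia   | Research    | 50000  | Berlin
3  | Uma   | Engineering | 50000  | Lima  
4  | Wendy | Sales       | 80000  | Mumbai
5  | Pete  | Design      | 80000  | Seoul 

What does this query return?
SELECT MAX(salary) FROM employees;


Salaries: 30000, 50000, 50000, 80000, 80000
MAX = 80000

80000


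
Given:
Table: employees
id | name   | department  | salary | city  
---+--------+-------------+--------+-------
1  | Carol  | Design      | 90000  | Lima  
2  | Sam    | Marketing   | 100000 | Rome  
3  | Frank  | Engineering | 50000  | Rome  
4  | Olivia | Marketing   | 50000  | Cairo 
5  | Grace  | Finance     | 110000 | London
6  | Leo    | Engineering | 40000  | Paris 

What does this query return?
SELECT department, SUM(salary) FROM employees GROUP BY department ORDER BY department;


Summing salary within each department:
  Design: 90000 = 90000
  Engineering: 50000 + 40000 = 90000
  Finance: 110000 = 110000
  Marketing: 100000 + 50000 = 150000


4 groups:
Design, 90000
Engineering, 90000
Finance, 110000
Marketing, 150000


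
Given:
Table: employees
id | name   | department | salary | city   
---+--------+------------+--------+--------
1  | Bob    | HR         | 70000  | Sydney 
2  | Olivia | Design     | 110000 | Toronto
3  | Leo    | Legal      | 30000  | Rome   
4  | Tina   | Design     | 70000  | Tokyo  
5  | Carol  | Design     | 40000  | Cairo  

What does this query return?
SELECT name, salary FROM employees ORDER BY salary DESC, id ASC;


Sorting by salary DESC, then id ASC for ties

5 rows:
Olivia, 110000
Bob, 70000
Tina, 70000
Carol, 40000
Leo, 30000


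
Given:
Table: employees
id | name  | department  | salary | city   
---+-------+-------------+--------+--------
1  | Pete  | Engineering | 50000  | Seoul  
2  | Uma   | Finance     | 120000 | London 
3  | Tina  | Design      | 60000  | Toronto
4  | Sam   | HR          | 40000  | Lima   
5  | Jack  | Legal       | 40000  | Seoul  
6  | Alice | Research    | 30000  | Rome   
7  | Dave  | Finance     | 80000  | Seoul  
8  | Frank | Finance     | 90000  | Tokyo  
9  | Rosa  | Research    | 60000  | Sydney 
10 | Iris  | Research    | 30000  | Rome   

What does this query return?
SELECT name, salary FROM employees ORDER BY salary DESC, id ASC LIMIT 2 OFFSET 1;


Sort by salary DESC (id ASC tiebreak), then skip 1 and take 2
Rows 2 through 3

2 rows:
Frank, 90000
Dave, 80000


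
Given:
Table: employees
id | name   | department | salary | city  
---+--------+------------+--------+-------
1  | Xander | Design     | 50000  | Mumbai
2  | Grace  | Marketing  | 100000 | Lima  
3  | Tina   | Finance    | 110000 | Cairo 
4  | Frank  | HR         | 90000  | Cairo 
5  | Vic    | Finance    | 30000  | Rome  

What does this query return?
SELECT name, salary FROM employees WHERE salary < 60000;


Filtering: salary < 60000
Matching: 2 rows

2 rows:
Xander, 50000
Vic, 30000


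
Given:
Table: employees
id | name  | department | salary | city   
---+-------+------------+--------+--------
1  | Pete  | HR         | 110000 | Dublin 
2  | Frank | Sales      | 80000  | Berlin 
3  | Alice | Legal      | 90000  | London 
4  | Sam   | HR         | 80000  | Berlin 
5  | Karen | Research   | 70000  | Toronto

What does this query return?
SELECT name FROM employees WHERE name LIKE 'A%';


LIKE 'A%' matches names starting with 'A'
Matching: 1

1 rows:
Alice


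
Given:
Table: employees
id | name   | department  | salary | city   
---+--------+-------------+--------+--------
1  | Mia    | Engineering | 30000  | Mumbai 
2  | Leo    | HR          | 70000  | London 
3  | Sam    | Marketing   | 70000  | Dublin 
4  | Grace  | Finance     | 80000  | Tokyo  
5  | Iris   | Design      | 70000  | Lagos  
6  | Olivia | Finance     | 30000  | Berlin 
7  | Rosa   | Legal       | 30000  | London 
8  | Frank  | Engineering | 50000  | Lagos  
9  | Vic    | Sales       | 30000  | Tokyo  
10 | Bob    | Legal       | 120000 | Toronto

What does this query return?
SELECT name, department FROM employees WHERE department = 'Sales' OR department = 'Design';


Filtering: department = 'Sales' OR 'Design'
Matching: 2 rows

2 rows:
Iris, Design
Vic, Sales


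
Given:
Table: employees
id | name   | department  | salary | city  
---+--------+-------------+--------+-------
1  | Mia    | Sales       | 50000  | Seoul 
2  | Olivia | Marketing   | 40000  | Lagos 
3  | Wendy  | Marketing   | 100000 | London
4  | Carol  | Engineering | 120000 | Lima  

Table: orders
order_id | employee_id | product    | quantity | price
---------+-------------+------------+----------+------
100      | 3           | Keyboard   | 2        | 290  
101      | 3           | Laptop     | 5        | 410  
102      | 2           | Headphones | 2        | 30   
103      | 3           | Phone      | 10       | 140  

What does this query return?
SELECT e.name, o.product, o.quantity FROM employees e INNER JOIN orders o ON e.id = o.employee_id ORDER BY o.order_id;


Joining employees.id = orders.employee_id:
  employee Wendy (id=3) -> order Keyboard
  employee Wendy (id=3) -> order Laptop
  employee Olivia (id=2) -> order Headphones
  employee Wendy (id=3) -> order Phone


4 rows:
Wendy, Keyboard, 2
Wendy, Laptop, 5
Olivia, Headphones, 2
Wendy, Phone, 10


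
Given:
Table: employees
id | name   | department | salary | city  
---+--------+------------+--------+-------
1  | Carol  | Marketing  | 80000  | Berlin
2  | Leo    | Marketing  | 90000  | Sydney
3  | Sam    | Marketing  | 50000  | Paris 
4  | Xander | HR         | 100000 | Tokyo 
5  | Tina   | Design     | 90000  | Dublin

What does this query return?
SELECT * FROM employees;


SELECT * returns all 5 rows with all columns

5 rows:
1, Carol, Marketing, 80000, Berlin
2, Leo, Marketing, 90000, Sydney
3, Sam, Marketing, 50000, Paris
4, Xander, HR, 100000, Tokyo
5, Tina, Design, 90000, Dublin


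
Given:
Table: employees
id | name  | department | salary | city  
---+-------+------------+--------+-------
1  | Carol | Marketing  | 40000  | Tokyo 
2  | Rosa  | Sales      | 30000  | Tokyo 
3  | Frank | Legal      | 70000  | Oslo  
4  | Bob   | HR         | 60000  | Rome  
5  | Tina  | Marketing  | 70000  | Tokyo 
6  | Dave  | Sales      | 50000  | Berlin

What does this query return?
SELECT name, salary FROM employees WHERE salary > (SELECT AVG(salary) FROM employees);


Subquery: AVG(salary) = 53333.33
Filtering: salary > 53333.33
  Frank (70000) -> MATCH
  Bob (60000) -> MATCH
  Tina (70000) -> MATCH


3 rows:
Frank, 70000
Bob, 60000
Tina, 70000


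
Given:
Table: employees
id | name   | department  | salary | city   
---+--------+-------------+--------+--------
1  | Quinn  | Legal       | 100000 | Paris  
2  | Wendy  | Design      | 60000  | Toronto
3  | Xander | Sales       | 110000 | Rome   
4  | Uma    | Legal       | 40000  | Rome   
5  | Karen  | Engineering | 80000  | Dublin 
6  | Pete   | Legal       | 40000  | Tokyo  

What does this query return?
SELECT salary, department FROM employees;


Projecting columns: salary, department

6 rows:
100000, Legal
60000, Design
110000, Sales
40000, Legal
80000, Engineering
40000, Legal


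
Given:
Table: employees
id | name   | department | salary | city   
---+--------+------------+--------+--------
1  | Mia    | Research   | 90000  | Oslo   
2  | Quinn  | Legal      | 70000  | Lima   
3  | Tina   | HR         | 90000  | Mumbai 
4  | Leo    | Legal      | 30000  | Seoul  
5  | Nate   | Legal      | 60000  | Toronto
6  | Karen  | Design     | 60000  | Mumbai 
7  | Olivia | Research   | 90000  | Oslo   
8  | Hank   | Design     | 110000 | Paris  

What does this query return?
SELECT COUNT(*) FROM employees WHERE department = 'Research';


Counting rows where department = 'Research'
  Mia -> MATCH
  Olivia -> MATCH


2


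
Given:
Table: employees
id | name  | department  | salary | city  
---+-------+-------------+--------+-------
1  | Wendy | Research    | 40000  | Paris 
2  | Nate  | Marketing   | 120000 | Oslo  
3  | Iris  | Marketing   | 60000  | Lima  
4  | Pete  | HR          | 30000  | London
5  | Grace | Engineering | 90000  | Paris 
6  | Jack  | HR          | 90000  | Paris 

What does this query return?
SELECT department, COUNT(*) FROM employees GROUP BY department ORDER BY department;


Assigning each row to its department group:
  Wendy -> Research
  Nate -> Marketing
  Iris -> Marketing
  Pete -> HR
  Grace -> Engineering
  Jack -> HR


4 groups:
Engineering, 1
HR, 2
Marketing, 2
Research, 1


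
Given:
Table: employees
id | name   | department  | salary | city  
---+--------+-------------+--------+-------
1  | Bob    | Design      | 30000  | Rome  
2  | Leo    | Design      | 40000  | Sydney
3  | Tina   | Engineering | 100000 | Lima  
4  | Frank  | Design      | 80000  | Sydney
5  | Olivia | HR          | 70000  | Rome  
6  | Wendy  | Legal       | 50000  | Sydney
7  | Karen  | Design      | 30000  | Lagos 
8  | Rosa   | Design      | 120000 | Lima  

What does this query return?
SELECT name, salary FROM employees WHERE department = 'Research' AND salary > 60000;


Filtering: department = 'Research' AND salary > 60000
Matching: 0 rows

Empty result set (0 rows)


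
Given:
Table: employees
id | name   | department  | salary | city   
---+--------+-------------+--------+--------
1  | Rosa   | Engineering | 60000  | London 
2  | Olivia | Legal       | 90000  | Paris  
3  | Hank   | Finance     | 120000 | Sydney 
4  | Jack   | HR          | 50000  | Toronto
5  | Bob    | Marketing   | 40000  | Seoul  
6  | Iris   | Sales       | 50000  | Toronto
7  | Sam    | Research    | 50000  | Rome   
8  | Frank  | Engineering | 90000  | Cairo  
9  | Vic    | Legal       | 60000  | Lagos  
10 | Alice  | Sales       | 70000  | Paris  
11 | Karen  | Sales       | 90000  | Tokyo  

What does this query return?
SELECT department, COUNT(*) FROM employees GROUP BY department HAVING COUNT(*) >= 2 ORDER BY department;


Groups with count >= 2:
  Engineering: 2 -> PASS
  Legal: 2 -> PASS
  Sales: 3 -> PASS
  Finance: 1 -> filtered out
  HR: 1 -> filtered out
  Marketing: 1 -> filtered out
  Research: 1 -> filtered out


3 groups:
Engineering, 2
Legal, 2
Sales, 3


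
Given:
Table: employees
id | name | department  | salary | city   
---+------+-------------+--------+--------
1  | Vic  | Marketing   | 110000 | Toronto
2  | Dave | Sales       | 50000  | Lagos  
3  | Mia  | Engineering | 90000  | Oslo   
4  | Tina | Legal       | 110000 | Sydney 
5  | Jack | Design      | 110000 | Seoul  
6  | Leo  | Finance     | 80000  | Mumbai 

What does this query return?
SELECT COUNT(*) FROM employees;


COUNT(*) counts all rows

6


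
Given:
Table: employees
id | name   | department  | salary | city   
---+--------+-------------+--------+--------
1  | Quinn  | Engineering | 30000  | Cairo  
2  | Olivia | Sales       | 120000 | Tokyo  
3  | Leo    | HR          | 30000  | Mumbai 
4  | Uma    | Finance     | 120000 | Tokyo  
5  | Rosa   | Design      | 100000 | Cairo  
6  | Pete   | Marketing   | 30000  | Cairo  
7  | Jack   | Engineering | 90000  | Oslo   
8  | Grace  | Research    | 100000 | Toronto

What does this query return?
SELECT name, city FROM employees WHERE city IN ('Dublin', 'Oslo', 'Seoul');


Filtering: city IN ('Dublin', 'Oslo', 'Seoul')
Matching: 1 rows

1 rows:
Jack, Oslo


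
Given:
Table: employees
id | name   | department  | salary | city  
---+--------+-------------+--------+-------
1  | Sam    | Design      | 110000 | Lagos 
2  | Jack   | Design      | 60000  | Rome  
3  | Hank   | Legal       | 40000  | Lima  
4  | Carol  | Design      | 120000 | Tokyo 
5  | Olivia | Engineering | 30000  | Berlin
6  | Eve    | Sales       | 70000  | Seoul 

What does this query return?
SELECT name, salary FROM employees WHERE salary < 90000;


Filtering: salary < 90000
Matching: 4 rows

4 rows:
Jack, 60000
Hank, 40000
Olivia, 30000
Eve, 70000


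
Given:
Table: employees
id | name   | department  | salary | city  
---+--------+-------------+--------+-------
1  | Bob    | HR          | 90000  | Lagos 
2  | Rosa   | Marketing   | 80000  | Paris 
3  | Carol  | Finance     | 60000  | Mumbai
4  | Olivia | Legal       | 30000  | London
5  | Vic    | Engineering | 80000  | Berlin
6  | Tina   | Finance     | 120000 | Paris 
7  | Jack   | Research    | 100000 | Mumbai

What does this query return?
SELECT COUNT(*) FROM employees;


COUNT(*) counts all rows

7


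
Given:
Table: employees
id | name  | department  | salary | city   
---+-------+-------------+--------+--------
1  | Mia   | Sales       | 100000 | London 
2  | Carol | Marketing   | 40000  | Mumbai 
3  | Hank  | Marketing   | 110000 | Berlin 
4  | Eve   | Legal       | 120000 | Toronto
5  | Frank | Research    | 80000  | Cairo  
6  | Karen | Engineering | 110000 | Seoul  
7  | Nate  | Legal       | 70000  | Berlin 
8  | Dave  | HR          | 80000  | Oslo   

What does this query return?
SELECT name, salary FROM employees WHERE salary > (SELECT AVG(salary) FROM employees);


Subquery: AVG(salary) = 88750.0
Filtering: salary > 88750.0
  Mia (100000) -> MATCH
  Hank (110000) -> MATCH
  Eve (120000) -> MATCH
  Karen (110000) -> MATCH


4 rows:
Mia, 100000
Hank, 110000
Eve, 120000
Karen, 110000


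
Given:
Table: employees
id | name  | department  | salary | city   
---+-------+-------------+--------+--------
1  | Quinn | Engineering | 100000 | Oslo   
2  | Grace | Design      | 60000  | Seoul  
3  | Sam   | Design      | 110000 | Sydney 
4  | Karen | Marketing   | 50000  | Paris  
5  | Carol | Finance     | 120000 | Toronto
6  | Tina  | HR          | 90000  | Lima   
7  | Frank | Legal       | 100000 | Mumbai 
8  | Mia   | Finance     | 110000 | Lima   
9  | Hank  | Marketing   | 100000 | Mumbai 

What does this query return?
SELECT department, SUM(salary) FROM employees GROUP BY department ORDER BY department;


Summing salary within each department:
  Design: 60000 + 110000 = 170000
  Engineering: 100000 = 100000
  Finance: 120000 + 110000 = 230000
  HR: 90000 = 90000
  Legal: 100000 = 100000
  Marketing: 50000 + 100000 = 150000


6 groups:
Design, 170000
Engineering, 100000
Finance, 230000
HR, 90000
Legal, 100000
Marketing, 150000


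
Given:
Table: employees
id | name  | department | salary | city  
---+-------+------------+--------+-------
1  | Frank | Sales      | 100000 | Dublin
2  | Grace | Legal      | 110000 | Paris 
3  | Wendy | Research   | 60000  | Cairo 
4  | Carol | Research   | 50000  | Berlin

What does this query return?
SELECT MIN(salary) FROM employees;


Salaries: 100000, 110000, 60000, 50000
MIN = 50000

50000


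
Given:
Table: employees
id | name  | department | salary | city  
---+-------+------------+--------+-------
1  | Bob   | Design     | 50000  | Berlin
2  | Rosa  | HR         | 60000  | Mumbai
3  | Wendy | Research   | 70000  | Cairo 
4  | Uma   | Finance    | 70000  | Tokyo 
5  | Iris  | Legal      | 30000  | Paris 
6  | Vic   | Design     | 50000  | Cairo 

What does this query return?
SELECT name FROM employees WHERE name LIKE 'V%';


LIKE 'V%' matches names starting with 'V'
Matching: 1

1 rows:
Vic
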